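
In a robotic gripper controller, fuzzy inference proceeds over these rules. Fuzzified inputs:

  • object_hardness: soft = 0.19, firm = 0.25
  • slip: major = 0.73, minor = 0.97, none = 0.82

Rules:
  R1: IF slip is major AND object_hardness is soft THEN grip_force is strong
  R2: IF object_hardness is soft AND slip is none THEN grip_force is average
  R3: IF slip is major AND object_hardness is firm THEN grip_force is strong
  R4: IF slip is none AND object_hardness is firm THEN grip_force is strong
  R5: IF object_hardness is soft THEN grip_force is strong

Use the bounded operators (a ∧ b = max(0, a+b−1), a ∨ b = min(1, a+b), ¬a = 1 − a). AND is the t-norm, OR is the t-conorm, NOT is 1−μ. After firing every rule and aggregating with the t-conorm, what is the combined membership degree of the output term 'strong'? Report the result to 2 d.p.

R1: major=0.73, soft=0.19; AND[max(0, a+b−1)] → w = 0.00
R2: soft=0.19, none=0.82; AND[max(0, a+b−1)] → w = 0.01
R3: major=0.73, firm=0.25; AND[max(0, a+b−1)] → w = 0.00
R4: none=0.82, firm=0.25; AND[max(0, a+b−1)] → w = 0.07
R5: soft=0.19 → w = 0.19
Rules with consequent 'strong': {R1, R3, R4, R5} → strengths 0.00, 0.00, 0.07, 0.19
Aggregate via t-conorm [min(1, a+b)]: 0.26

0.26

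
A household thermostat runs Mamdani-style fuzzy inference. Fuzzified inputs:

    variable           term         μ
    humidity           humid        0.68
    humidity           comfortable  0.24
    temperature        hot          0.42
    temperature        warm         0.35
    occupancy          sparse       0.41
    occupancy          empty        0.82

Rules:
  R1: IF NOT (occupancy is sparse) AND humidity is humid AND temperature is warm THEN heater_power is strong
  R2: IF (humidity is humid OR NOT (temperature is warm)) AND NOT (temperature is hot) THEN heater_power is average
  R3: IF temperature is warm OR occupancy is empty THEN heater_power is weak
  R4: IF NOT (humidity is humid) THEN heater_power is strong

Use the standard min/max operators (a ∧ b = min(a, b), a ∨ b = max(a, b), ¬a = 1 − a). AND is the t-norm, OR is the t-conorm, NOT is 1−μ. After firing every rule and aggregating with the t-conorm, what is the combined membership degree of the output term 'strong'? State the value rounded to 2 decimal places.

R1: ¬sparse=1−0.41=0.59, humid=0.68, warm=0.35; AND[min(a, b)] → w = 0.35
R2: (humid=0.68 OR ¬warm=1−0.35=0.65) = 0.68; AND[min(a, b)] with ¬hot=1−0.42=0.58 → w = 0.58
R3: warm=0.35, empty=0.82; OR[max(a, b)] → w = 0.82
R4: ¬humid=1−0.68=0.32 → w = 0.32
Rules with consequent 'strong': {R1, R4} → strengths 0.35, 0.32
Aggregate via t-conorm [max(a, b)]: 0.35

0.35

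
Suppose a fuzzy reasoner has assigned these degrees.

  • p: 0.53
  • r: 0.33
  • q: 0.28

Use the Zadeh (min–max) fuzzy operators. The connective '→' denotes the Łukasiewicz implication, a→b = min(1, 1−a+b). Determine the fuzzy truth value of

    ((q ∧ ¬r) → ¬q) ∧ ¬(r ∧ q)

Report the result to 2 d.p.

¬r = 1 − 0.33 = 0.67
q ∧ ¬r = min(a, b) on (0.28, 0.67) = 0.28
¬q = 1 − 0.28 = 0.72
(q ∧ ¬r) → ¬q  [Łukasiewicz: min(1, 1−a+b)] with a=0.28, b=0.72 → 1.00
r ∧ q = min(a, b) on (0.33, 0.28) = 0.28
¬(r ∧ q) = 1 − 0.28 = 0.72
((q ∧ ¬r) → ¬q) ∧ ¬(r ∧ q) = min(a, b) on (1.00, 0.72) = 0.72

0.72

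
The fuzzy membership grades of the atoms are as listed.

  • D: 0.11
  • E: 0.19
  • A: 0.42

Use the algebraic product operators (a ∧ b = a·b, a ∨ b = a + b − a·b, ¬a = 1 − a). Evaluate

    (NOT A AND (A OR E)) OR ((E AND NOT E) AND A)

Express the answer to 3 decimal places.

0.352

NOT A = 1 − 0.4200 = 0.5800
A OR E = a + b − a·b on (0.4200, 0.1900) = 0.5302
NOT A AND (A OR E) = a·b on (0.5800, 0.5302) = 0.3075
NOT E = 1 − 0.1900 = 0.8100
E AND NOT E = a·b on (0.1900, 0.8100) = 0.1539
(E AND NOT E) AND A = a·b on (0.1539, 0.4200) = 0.0646
(NOT A AND (A OR E)) OR ((E AND NOT E) AND A) = a + b − a·b on (0.3075, 0.0646) = 0.3523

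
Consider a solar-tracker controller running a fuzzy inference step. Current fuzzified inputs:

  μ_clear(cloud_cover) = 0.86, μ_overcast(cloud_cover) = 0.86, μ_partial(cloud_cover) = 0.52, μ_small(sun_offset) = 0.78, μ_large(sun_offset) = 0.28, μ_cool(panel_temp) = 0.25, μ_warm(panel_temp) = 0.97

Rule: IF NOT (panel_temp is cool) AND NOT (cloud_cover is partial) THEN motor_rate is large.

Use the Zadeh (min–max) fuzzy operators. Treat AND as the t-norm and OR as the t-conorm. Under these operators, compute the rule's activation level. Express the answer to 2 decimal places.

0.48

firing strength: ¬cool=1−0.25=0.75, ¬partial=1−0.52=0.48; AND[min(a, b)] → w = 0.48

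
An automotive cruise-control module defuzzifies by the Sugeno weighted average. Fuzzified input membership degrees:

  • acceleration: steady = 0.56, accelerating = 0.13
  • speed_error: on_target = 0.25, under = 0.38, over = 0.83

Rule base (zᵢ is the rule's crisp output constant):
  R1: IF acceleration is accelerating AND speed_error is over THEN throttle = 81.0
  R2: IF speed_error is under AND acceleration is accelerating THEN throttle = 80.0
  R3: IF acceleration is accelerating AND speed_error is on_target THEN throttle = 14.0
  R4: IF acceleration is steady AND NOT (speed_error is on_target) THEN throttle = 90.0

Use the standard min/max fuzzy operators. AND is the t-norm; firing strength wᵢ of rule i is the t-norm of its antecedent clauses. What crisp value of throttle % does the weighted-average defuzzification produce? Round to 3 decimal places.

77.000

R1 (z=81.0): accelerating=0.13, over=0.83; AND[min(a, b)] → w = 0.13
R2 (z=80.0): under=0.38, accelerating=0.13; AND[min(a, b)] → w = 0.13
R3 (z=14.0): accelerating=0.13, on_target=0.25; AND[min(a, b)] → w = 0.13
R4 (z=90.0): steady=0.56, ¬on_target=1−0.25=0.75; AND[min(a, b)] → w = 0.56
Weighted average = (0.13·81.0 + 0.13·80.0 + 0.13·14.0 + 0.56·90.0) / (0.13 + 0.13 + 0.13 + 0.56)
  = 73.1500 / 0.9500 = 77.000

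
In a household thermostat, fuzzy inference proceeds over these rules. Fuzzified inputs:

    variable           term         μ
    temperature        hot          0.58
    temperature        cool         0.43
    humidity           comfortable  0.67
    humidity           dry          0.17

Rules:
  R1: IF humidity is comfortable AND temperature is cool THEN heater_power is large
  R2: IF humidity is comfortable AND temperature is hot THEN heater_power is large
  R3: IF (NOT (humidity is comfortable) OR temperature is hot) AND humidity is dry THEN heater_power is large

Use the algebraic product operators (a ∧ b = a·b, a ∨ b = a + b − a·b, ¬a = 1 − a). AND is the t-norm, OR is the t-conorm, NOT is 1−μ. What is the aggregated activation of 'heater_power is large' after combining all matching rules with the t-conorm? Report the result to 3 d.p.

R1: comfortable=0.67, cool=0.43; AND[a·b] → w = 0.2881
R2: comfortable=0.67, hot=0.58; AND[a·b] → w = 0.3886
R3: (¬comfortable=1−0.67=0.33 OR hot=0.58) = 0.7186; AND[a·b] with dry=0.17 → w = 0.1222
Rules with consequent 'large': {R1, R2, R3} → strengths 0.2881, 0.3886, 0.1222
Aggregate via t-conorm [a + b − a·b]: 0.6179

0.618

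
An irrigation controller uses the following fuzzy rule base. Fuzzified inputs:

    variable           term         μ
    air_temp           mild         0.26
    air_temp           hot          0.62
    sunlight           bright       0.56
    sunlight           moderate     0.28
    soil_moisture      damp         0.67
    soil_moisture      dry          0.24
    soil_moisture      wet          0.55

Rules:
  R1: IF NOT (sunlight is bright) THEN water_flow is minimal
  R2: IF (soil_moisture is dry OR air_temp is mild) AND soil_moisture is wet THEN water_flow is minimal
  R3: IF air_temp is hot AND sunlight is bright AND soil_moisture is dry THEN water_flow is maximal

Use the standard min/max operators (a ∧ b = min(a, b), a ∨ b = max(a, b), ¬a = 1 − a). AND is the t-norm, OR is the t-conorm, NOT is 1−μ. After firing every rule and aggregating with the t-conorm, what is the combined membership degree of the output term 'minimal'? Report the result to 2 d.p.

0.44

R1: ¬bright=1−0.56=0.44 → w = 0.44
R2: (dry=0.24 OR mild=0.26) = 0.26; AND[min(a, b)] with wet=0.55 → w = 0.26
R3: hot=0.62, bright=0.56, dry=0.24; AND[min(a, b)] → w = 0.24
Rules with consequent 'minimal': {R1, R2} → strengths 0.44, 0.26
Aggregate via t-conorm [max(a, b)]: 0.44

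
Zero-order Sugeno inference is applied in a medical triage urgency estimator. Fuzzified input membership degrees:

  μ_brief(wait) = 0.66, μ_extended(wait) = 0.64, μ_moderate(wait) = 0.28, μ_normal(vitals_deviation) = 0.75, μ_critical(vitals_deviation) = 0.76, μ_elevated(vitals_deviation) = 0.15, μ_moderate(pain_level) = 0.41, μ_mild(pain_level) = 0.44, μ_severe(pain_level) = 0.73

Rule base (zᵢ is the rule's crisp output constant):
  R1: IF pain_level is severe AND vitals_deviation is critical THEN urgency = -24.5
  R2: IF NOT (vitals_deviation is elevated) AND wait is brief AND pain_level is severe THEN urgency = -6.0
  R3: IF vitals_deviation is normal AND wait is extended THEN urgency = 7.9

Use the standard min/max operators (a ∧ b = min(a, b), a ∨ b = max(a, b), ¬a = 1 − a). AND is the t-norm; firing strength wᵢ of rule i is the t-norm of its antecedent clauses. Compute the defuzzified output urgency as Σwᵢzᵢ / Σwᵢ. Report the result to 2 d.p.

R1 (z=-24.5): severe=0.73, critical=0.76; AND[min(a, b)] → w = 0.73
R2 (z=-6.0): ¬elevated=1−0.15=0.85, brief=0.66, severe=0.73; AND[min(a, b)] → w = 0.66
R3 (z=7.9): normal=0.75, extended=0.64; AND[min(a, b)] → w = 0.64
Weighted average = (0.73·-24.5 + 0.66·-6.0 + 0.64·7.9) / (0.73 + 0.66 + 0.64)
  = -16.7890 / 2.0300 = -8.27

-8.27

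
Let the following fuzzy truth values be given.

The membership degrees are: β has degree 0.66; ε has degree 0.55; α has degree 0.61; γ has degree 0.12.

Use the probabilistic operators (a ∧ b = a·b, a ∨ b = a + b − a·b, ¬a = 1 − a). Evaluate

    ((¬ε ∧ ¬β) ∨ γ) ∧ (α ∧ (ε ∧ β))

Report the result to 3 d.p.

¬ε = 1 − 0.5500 = 0.4500
¬β = 1 − 0.6600 = 0.3400
¬ε ∧ ¬β = a·b on (0.4500, 0.3400) = 0.1530
(¬ε ∧ ¬β) ∨ γ = a + b − a·b on (0.1530, 0.1200) = 0.2546
ε ∧ β = a·b on (0.5500, 0.6600) = 0.3630
α ∧ (ε ∧ β) = a·b on (0.6100, 0.3630) = 0.2214
((¬ε ∧ ¬β) ∨ γ) ∧ (α ∧ (ε ∧ β)) = a·b on (0.2546, 0.2214) = 0.0564

0.056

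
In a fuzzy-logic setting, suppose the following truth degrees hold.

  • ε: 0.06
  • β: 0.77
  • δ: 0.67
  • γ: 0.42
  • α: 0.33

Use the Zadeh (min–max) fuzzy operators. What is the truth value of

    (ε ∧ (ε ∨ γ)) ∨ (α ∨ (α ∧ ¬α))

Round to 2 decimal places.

0.33

ε ∨ γ = max(a, b) on (0.06, 0.42) = 0.42
ε ∧ (ε ∨ γ) = min(a, b) on (0.06, 0.42) = 0.06
¬α = 1 − 0.33 = 0.67
α ∧ ¬α = min(a, b) on (0.33, 0.67) = 0.33
α ∨ (α ∧ ¬α) = max(a, b) on (0.33, 0.33) = 0.33
(ε ∧ (ε ∨ γ)) ∨ (α ∨ (α ∧ ¬α)) = max(a, b) on (0.06, 0.33) = 0.33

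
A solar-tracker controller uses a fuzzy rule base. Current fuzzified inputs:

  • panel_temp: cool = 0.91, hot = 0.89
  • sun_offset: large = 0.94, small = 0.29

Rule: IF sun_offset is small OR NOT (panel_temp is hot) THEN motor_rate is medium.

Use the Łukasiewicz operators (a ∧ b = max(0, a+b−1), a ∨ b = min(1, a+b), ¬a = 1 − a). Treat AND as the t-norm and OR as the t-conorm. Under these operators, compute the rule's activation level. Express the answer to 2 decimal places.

0.40

firing strength: small=0.29, ¬hot=1−0.89=0.11; OR[min(1, a+b)] → w = 0.40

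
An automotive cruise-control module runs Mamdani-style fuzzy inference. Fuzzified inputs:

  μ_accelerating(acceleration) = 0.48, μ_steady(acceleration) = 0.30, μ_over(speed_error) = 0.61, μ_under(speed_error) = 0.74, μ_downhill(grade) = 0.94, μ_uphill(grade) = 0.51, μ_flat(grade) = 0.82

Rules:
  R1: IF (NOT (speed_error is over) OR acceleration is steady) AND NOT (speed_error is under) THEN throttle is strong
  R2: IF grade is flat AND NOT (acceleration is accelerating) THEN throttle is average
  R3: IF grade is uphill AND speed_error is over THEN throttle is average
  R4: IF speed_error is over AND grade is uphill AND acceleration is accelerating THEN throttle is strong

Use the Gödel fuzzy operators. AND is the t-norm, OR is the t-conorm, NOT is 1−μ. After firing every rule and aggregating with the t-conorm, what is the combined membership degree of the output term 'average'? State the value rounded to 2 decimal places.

0.52

R1: (¬over=1−0.61=0.39 OR steady=0.30) = 0.39; AND[min(a, b)] with ¬under=1−0.74=0.26 → w = 0.26
R2: flat=0.82, ¬accelerating=1−0.48=0.52; AND[min(a, b)] → w = 0.52
R3: uphill=0.51, over=0.61; AND[min(a, b)] → w = 0.51
R4: over=0.61, uphill=0.51, accelerating=0.48; AND[min(a, b)] → w = 0.48
Rules with consequent 'average': {R2, R3} → strengths 0.52, 0.51
Aggregate via t-conorm [max(a, b)]: 0.52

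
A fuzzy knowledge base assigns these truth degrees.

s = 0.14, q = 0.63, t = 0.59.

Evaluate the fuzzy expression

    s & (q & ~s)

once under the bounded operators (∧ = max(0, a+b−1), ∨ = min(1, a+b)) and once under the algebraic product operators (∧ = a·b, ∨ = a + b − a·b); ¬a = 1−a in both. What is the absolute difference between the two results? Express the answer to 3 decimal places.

Under bounded:
  ~s = 1 − 0.14 = 0.86
  q & ~s = max(0, a+b−1) on (0.63, 0.86) = 0.49
  s & (q & ~s) = max(0, a+b−1) on (0.14, 0.49) = 0.00
  → value = 0.0000
Under algebraic product:
  ~s = 1 − 0.1400 = 0.8600
  q & ~s = a·b on (0.6300, 0.8600) = 0.5418
  s & (q & ~s) = a·b on (0.1400, 0.5418) = 0.0759
  → value = 0.0759
|0.0000 − 0.0759| = 0.076

0.076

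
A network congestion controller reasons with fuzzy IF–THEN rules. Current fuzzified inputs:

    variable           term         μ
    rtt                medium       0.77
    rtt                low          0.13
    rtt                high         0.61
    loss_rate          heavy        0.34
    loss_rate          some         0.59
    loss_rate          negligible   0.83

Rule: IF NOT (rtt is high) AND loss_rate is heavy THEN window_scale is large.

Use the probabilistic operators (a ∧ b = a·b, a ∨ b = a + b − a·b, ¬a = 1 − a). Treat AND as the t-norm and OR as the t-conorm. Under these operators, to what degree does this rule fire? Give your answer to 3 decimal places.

0.133

firing strength: ¬high=1−0.61=0.39, heavy=0.34; AND[a·b] → w = 0.1326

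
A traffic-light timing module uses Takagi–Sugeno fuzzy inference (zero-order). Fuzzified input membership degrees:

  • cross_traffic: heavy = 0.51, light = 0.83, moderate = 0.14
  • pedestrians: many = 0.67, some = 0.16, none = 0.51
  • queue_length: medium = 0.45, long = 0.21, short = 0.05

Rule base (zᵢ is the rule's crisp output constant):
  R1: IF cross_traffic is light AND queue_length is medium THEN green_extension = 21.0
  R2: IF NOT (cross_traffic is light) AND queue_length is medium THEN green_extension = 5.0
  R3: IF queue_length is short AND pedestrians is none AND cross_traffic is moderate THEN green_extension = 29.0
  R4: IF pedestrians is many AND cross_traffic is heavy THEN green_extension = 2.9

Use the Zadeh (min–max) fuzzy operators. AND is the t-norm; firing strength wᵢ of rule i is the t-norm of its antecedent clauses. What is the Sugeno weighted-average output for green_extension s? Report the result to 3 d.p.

R1 (z=21.0): light=0.83, medium=0.45; AND[min(a, b)] → w = 0.45
R2 (z=5.0): ¬light=1−0.83=0.17, medium=0.45; AND[min(a, b)] → w = 0.17
R3 (z=29.0): short=0.05, none=0.51, moderate=0.14; AND[min(a, b)] → w = 0.05
R4 (z=2.9): many=0.67, heavy=0.51; AND[min(a, b)] → w = 0.51
Weighted average = (0.45·21.0 + 0.17·5.0 + 0.05·29.0 + 0.51·2.9) / (0.45 + 0.17 + 0.05 + 0.51)
  = 13.2290 / 1.1800 = 11.211

11.211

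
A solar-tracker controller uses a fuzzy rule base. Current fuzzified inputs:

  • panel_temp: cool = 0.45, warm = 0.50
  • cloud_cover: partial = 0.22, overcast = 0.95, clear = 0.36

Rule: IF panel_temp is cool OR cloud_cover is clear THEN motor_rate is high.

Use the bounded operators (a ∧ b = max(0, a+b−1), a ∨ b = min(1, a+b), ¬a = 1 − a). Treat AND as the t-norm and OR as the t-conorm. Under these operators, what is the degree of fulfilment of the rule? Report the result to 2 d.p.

firing strength: cool=0.45, clear=0.36; OR[min(1, a+b)] → w = 0.81

0.81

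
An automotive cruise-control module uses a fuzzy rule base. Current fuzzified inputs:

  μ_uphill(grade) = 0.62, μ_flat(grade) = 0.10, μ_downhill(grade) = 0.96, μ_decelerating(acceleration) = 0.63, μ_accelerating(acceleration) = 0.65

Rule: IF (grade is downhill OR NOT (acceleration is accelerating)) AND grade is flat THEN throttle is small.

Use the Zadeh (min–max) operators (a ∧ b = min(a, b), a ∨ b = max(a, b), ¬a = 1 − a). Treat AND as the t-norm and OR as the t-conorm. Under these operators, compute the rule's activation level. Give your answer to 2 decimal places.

firing strength: (downhill=0.96 OR ¬accelerating=1−0.65=0.35) = 0.96; AND[min(a, b)] with flat=0.10 → w = 0.10

0.10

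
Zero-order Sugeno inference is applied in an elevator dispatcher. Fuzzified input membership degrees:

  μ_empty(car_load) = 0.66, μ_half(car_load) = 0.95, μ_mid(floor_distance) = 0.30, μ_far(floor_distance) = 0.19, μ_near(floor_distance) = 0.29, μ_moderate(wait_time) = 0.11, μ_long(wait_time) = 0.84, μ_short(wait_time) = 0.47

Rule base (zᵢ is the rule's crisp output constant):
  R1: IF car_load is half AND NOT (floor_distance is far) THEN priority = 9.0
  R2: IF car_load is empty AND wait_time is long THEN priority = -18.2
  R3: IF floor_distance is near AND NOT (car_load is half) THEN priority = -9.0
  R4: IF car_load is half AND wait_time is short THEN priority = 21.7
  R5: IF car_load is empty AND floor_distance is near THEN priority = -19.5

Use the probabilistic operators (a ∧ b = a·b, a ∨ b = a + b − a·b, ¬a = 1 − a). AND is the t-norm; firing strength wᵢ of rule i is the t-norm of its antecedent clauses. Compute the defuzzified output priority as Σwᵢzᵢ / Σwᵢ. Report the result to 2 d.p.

R1 (z=9.0): half=0.95, ¬far=1−0.19=0.81; AND[a·b] → w = 0.7695
R2 (z=-18.2): empty=0.66, long=0.84; AND[a·b] → w = 0.5544
R3 (z=-9.0): near=0.29, ¬half=1−0.95=0.05; AND[a·b] → w = 0.0145
R4 (z=21.7): half=0.95, short=0.47; AND[a·b] → w = 0.4465
R5 (z=-19.5): empty=0.66, near=0.29; AND[a·b] → w = 0.1914
Weighted average = (0.7695·9.0 + 0.5544·-18.2 + 0.0145·-9.0 + 0.4465·21.7 + 0.1914·-19.5) / (0.7695 + 0.5544 + 0.0145 + 0.4465 + 0.1914)
  = 2.6617 / 1.9763 = 1.35

1.35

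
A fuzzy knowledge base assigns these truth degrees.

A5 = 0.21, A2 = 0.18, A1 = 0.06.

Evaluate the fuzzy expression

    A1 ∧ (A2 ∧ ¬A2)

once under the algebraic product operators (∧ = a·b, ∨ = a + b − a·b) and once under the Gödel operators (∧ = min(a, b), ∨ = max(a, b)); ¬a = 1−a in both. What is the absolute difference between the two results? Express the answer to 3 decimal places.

Under algebraic product:
  ¬A2 = 1 − 0.1800 = 0.8200
  A2 ∧ ¬A2 = a·b on (0.1800, 0.8200) = 0.1476
  A1 ∧ (A2 ∧ ¬A2) = a·b on (0.0600, 0.1476) = 0.0089
  → value = 0.0089
Under Gödel:
  ¬A2 = 1 − 0.18 = 0.82
  A2 ∧ ¬A2 = min(a, b) on (0.18, 0.82) = 0.18
  A1 ∧ (A2 ∧ ¬A2) = min(a, b) on (0.06, 0.18) = 0.06
  → value = 0.0600
|0.0089 − 0.0600| = 0.051

0.051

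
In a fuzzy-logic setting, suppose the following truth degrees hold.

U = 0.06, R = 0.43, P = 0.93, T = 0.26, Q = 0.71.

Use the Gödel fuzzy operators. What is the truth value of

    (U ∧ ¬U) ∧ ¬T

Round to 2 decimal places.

0.06

¬U = 1 − 0.06 = 0.94
U ∧ ¬U = min(a, b) on (0.06, 0.94) = 0.06
¬T = 1 − 0.26 = 0.74
(U ∧ ¬U) ∧ ¬T = min(a, b) on (0.06, 0.74) = 0.06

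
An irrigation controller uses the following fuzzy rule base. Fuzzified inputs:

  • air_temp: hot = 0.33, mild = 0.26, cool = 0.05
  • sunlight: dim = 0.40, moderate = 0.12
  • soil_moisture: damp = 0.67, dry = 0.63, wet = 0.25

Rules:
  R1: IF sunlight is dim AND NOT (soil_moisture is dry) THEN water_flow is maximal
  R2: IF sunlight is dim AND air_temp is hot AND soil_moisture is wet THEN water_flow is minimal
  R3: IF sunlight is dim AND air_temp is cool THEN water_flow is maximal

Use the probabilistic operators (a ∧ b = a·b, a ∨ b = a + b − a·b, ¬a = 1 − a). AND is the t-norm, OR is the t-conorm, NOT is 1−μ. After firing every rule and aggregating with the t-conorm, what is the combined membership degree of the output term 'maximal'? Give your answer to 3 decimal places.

R1: dim=0.40, ¬dry=1−0.63=0.37; AND[a·b] → w = 0.1480
R2: dim=0.40, hot=0.33, wet=0.25; AND[a·b] → w = 0.0330
R3: dim=0.40, cool=0.05; AND[a·b] → w = 0.0200
Rules with consequent 'maximal': {R1, R3} → strengths 0.1480, 0.0200
Aggregate via t-conorm [a + b − a·b]: 0.1650

0.165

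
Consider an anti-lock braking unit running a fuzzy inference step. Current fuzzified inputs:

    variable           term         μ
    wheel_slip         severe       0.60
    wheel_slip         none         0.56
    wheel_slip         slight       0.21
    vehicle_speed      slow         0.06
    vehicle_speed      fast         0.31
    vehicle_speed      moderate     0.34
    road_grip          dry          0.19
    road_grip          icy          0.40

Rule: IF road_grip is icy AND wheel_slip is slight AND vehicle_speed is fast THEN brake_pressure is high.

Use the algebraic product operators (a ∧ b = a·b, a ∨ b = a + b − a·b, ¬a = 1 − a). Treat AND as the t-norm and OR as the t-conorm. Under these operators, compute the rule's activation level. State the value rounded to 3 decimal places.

firing strength: icy=0.40, slight=0.21, fast=0.31; AND[a·b] → w = 0.0260

0.026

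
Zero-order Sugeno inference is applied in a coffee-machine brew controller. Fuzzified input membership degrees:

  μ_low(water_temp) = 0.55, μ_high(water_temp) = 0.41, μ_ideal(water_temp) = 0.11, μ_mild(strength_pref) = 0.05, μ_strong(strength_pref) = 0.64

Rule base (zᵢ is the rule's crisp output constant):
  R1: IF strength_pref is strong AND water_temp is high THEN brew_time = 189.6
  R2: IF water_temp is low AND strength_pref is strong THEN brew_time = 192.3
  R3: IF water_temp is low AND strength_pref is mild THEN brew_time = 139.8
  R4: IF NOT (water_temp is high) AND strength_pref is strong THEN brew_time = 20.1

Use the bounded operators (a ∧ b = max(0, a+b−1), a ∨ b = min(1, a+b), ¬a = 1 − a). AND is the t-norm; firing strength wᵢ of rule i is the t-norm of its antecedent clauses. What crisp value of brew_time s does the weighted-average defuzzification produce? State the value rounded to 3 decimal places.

107.745

R1 (z=189.6): strong=0.64, high=0.41; AND[max(0, a+b−1)] → w = 0.05
R2 (z=192.3): low=0.55, strong=0.64; AND[max(0, a+b−1)] → w = 0.19
R3 (z=139.8): low=0.55, mild=0.05; AND[max(0, a+b−1)] → w = 0.00
R4 (z=20.1): ¬high=1−0.41=0.59, strong=0.64; AND[max(0, a+b−1)] → w = 0.23
Weighted average = (0.05·189.6 + 0.19·192.3 + 0.00·139.8 + 0.23·20.1) / (0.05 + 0.19 + 0.00 + 0.23)
  = 50.6400 / 0.4700 = 107.745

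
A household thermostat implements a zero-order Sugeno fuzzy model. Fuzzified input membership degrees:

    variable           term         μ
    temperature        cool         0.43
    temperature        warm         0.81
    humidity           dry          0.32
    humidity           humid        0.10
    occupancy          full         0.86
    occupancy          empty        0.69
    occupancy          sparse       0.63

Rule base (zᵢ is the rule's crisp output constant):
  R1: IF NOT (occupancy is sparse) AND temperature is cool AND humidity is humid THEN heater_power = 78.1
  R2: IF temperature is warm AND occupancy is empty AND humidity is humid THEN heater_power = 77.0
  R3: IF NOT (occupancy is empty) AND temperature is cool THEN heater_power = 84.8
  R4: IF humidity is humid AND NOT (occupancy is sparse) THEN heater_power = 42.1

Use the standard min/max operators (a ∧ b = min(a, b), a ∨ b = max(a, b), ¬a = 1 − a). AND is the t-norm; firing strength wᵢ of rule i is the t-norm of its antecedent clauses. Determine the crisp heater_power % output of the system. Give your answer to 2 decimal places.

75.42

R1 (z=78.1): ¬sparse=1−0.63=0.37, cool=0.43, humid=0.10; AND[min(a, b)] → w = 0.10
R2 (z=77.0): warm=0.81, empty=0.69, humid=0.10; AND[min(a, b)] → w = 0.10
R3 (z=84.8): ¬empty=1−0.69=0.31, cool=0.43; AND[min(a, b)] → w = 0.31
R4 (z=42.1): humid=0.10, ¬sparse=1−0.63=0.37; AND[min(a, b)] → w = 0.10
Weighted average = (0.10·78.1 + 0.10·77.0 + 0.31·84.8 + 0.10·42.1) / (0.10 + 0.10 + 0.31 + 0.10)
  = 46.0080 / 0.6100 = 75.42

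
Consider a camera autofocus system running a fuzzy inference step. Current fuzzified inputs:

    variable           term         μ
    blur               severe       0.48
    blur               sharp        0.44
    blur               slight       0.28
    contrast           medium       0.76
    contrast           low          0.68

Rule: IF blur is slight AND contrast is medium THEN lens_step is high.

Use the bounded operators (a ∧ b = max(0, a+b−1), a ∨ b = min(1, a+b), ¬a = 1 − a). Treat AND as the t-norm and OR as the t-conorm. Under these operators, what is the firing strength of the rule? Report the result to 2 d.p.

firing strength: slight=0.28, medium=0.76; AND[max(0, a+b−1)] → w = 0.04

0.04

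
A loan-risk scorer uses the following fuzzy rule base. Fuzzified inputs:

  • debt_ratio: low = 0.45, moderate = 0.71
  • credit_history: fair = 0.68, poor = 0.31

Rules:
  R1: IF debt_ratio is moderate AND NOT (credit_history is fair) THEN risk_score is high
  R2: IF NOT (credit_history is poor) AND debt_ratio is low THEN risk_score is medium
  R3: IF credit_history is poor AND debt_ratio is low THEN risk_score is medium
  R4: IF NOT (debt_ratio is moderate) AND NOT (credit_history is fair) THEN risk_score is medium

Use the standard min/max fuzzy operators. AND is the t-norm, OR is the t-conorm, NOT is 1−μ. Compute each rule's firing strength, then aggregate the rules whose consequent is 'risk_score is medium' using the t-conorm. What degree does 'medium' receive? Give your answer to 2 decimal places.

R1: moderate=0.71, ¬fair=1−0.68=0.32; AND[min(a, b)] → w = 0.32
R2: ¬poor=1−0.31=0.69, low=0.45; AND[min(a, b)] → w = 0.45
R3: poor=0.31, low=0.45; AND[min(a, b)] → w = 0.31
R4: ¬moderate=1−0.71=0.29, ¬fair=1−0.68=0.32; AND[min(a, b)] → w = 0.29
Rules with consequent 'medium': {R2, R3, R4} → strengths 0.45, 0.31, 0.29
Aggregate via t-conorm [max(a, b)]: 0.45

0.45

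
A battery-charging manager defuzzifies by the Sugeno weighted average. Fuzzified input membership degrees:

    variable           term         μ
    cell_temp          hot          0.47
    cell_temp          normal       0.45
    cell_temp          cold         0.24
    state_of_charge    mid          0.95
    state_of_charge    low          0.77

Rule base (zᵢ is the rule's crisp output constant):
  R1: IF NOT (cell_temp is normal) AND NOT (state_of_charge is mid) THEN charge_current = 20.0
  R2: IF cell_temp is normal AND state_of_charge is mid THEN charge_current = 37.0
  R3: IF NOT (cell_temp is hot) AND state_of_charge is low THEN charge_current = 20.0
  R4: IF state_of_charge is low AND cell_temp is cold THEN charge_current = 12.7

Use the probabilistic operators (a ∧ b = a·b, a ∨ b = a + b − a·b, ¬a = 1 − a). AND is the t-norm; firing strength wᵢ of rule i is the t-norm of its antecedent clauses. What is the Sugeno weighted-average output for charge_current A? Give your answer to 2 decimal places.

R1 (z=20.0): ¬normal=1−0.45=0.55, ¬mid=1−0.95=0.05; AND[a·b] → w = 0.0275
R2 (z=37.0): normal=0.45, mid=0.95; AND[a·b] → w = 0.4275
R3 (z=20.0): ¬hot=1−0.47=0.53, low=0.77; AND[a·b] → w = 0.4081
R4 (z=12.7): low=0.77, cold=0.24; AND[a·b] → w = 0.1848
Weighted average = (0.0275·20.0 + 0.4275·37.0 + 0.4081·20.0 + 0.1848·12.7) / (0.0275 + 0.4275 + 0.4081 + 0.1848)
  = 26.8765 / 1.0479 = 25.65

25.65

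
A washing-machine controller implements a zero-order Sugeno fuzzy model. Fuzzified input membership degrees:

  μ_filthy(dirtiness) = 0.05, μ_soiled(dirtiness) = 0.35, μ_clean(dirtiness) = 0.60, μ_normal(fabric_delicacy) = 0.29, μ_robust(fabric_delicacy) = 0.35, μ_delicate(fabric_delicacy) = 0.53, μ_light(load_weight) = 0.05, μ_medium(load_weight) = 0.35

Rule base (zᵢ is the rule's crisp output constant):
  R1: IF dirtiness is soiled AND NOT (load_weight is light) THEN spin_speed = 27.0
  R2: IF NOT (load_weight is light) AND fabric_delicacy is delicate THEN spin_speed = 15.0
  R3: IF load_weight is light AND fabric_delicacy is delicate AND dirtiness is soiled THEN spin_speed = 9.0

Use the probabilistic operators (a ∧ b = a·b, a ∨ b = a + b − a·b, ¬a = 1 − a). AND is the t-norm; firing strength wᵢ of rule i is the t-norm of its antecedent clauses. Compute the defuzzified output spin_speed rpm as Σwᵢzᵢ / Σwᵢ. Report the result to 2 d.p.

R1 (z=27.0): soiled=0.35, ¬light=1−0.05=0.95; AND[a·b] → w = 0.3325
R2 (z=15.0): ¬light=1−0.05=0.95, delicate=0.53; AND[a·b] → w = 0.5035
R3 (z=9.0): light=0.05, delicate=0.53, soiled=0.35; AND[a·b] → w = 0.0093
Weighted average = (0.3325·27.0 + 0.5035·15.0 + 0.0093·9.0) / (0.3325 + 0.5035 + 0.0093)
  = 16.6135 / 0.8453 = 19.65

19.65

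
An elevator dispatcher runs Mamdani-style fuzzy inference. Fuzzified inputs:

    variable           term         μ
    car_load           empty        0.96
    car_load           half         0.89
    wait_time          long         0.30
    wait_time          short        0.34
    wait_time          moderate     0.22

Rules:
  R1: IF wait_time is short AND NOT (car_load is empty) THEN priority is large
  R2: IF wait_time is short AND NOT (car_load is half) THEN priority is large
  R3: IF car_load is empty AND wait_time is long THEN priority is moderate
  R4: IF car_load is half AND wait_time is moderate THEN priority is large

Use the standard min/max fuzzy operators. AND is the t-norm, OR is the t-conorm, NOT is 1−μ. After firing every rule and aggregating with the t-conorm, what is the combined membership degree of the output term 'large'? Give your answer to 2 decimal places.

0.22

R1: short=0.34, ¬empty=1−0.96=0.04; AND[min(a, b)] → w = 0.04
R2: short=0.34, ¬half=1−0.89=0.11; AND[min(a, b)] → w = 0.11
R3: empty=0.96, long=0.30; AND[min(a, b)] → w = 0.30
R4: half=0.89, moderate=0.22; AND[min(a, b)] → w = 0.22
Rules with consequent 'large': {R1, R2, R4} → strengths 0.04, 0.11, 0.22
Aggregate via t-conorm [max(a, b)]: 0.22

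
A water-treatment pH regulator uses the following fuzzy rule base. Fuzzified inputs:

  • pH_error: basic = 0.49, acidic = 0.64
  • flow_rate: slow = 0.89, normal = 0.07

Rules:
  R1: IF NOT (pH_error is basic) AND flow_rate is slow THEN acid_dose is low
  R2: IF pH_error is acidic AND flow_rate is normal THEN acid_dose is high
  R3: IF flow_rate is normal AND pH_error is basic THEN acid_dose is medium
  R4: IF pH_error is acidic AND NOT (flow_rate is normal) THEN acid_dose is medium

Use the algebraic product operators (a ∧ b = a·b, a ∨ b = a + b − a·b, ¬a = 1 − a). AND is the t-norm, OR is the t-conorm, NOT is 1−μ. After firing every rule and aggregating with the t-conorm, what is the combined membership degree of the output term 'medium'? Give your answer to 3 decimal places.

0.609

R1: ¬basic=1−0.49=0.51, slow=0.89; AND[a·b] → w = 0.4539
R2: acidic=0.64, normal=0.07; AND[a·b] → w = 0.0448
R3: normal=0.07, basic=0.49; AND[a·b] → w = 0.0343
R4: acidic=0.64, ¬normal=1−0.07=0.93; AND[a·b] → w = 0.5952
Rules with consequent 'medium': {R3, R4} → strengths 0.0343, 0.5952
Aggregate via t-conorm [a + b − a·b]: 0.6091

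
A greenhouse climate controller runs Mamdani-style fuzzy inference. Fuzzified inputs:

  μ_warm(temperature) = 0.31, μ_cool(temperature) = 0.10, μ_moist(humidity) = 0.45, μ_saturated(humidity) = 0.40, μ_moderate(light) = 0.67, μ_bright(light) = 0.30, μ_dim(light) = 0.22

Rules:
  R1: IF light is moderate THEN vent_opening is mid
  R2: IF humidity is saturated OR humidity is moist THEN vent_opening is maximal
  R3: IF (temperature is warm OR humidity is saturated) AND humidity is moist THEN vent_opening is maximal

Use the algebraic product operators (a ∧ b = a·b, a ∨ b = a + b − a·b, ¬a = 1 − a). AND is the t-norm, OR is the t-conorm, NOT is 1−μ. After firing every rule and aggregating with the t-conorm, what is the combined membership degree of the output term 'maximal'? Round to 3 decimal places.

R1: moderate=0.67 → w = 0.6700
R2: saturated=0.40, moist=0.45; OR[a + b − a·b] → w = 0.6700
R3: (warm=0.31 OR saturated=0.40) = 0.5860; AND[a·b] with moist=0.45 → w = 0.2637
Rules with consequent 'maximal': {R2, R3} → strengths 0.6700, 0.2637
Aggregate via t-conorm [a + b − a·b]: 0.7570

0.757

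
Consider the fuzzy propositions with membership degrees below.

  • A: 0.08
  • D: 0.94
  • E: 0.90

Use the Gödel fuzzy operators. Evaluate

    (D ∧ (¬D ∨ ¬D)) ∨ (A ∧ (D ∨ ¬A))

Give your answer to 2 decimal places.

0.08

¬D = 1 − 0.94 = 0.06
¬D = 1 − 0.94 = 0.06
¬D ∨ ¬D = max(a, b) on (0.06, 0.06) = 0.06
D ∧ (¬D ∨ ¬D) = min(a, b) on (0.94, 0.06) = 0.06
¬A = 1 − 0.08 = 0.92
D ∨ ¬A = max(a, b) on (0.94, 0.92) = 0.94
A ∧ (D ∨ ¬A) = min(a, b) on (0.08, 0.94) = 0.08
(D ∧ (¬D ∨ ¬D)) ∨ (A ∧ (D ∨ ¬A)) = max(a, b) on (0.06, 0.08) = 0.08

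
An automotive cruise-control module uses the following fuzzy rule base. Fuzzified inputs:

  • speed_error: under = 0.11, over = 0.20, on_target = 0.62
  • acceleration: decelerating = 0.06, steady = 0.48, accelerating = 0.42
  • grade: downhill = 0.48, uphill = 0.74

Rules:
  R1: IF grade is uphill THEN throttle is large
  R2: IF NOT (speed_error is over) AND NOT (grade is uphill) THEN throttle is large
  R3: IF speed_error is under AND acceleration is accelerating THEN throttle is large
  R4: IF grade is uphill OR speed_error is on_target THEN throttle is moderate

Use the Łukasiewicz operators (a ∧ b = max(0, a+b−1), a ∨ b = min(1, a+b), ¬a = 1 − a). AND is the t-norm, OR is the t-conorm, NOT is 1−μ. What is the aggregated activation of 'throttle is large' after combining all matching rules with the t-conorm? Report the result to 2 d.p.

R1: uphill=0.74 → w = 0.74
R2: ¬over=1−0.20=0.80, ¬uphill=1−0.74=0.26; AND[max(0, a+b−1)] → w = 0.06
R3: under=0.11, accelerating=0.42; AND[max(0, a+b−1)] → w = 0.00
R4: uphill=0.74, on_target=0.62; OR[min(1, a+b)] → w = 1.00
Rules with consequent 'large': {R1, R2, R3} → strengths 0.74, 0.06, 0.00
Aggregate via t-conorm [min(1, a+b)]: 0.80

0.80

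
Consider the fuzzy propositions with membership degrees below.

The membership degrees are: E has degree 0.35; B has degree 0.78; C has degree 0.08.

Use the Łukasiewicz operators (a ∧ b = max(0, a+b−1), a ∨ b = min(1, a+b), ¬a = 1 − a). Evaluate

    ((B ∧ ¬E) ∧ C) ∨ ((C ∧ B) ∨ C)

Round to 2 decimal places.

0.08

¬E = 1 − 0.35 = 0.65
B ∧ ¬E = max(0, a+b−1) on (0.78, 0.65) = 0.43
(B ∧ ¬E) ∧ C = max(0, a+b−1) on (0.43, 0.08) = 0.00
C ∧ B = max(0, a+b−1) on (0.08, 0.78) = 0.00
(C ∧ B) ∨ C = min(1, a+b) on (0.00, 0.08) = 0.08
((B ∧ ¬E) ∧ C) ∨ ((C ∧ B) ∨ C) = min(1, a+b) on (0.00, 0.08) = 0.08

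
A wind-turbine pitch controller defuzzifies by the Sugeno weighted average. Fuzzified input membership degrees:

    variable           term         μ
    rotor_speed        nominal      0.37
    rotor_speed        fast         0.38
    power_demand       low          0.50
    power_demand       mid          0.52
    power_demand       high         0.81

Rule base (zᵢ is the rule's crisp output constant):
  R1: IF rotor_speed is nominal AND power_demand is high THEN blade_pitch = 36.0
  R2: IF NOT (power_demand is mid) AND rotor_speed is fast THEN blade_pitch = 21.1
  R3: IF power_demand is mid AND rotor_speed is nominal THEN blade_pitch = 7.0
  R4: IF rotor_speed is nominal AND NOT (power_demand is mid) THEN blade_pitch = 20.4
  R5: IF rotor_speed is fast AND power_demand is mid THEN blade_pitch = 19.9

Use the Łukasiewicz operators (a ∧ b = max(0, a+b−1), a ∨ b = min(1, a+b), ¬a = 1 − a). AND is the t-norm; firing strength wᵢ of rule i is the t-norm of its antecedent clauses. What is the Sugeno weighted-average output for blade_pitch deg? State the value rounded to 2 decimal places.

R1 (z=36.0): nominal=0.37, high=0.81; AND[max(0, a+b−1)] → w = 0.18
R2 (z=21.1): ¬mid=1−0.52=0.48, fast=0.38; AND[max(0, a+b−1)] → w = 0.00
R3 (z=7.0): mid=0.52, nominal=0.37; AND[max(0, a+b−1)] → w = 0.00
R4 (z=20.4): nominal=0.37, ¬mid=1−0.52=0.48; AND[max(0, a+b−1)] → w = 0.00
R5 (z=19.9): fast=0.38, mid=0.52; AND[max(0, a+b−1)] → w = 0.00
Weighted average = (0.18·36.0 + 0.00·21.1 + 0.00·7.0 + 0.00·20.4 + 0.00·19.9) / (0.18 + 0.00 + 0.00 + 0.00 + 0.00)
  = 6.4800 / 0.1800 = 36.00

36.00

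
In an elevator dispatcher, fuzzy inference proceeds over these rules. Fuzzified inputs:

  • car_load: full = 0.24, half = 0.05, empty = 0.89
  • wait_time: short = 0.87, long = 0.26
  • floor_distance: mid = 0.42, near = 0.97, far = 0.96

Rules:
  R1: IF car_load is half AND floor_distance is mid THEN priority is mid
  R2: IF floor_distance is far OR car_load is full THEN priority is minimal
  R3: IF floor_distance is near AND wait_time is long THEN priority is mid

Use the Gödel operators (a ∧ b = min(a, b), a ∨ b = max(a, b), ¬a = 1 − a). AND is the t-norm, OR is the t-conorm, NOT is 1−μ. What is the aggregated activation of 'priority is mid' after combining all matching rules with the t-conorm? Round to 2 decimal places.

0.26

R1: half=0.05, mid=0.42; AND[min(a, b)] → w = 0.05
R2: far=0.96, full=0.24; OR[max(a, b)] → w = 0.96
R3: near=0.97, long=0.26; AND[min(a, b)] → w = 0.26
Rules with consequent 'mid': {R1, R3} → strengths 0.05, 0.26
Aggregate via t-conorm [max(a, b)]: 0.26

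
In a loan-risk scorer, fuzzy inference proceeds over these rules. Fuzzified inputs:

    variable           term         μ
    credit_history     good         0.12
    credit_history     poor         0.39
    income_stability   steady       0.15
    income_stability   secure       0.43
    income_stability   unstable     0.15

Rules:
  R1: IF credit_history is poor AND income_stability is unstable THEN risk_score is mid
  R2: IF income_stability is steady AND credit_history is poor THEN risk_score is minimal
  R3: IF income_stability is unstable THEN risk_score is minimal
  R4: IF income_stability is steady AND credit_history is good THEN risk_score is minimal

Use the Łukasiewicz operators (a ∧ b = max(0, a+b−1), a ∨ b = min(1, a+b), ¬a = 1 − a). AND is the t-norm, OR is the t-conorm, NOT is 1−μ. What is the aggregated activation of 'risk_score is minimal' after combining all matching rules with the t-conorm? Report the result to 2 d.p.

R1: poor=0.39, unstable=0.15; AND[max(0, a+b−1)] → w = 0.00
R2: steady=0.15, poor=0.39; AND[max(0, a+b−1)] → w = 0.00
R3: unstable=0.15 → w = 0.15
R4: steady=0.15, good=0.12; AND[max(0, a+b−1)] → w = 0.00
Rules with consequent 'minimal': {R2, R3, R4} → strengths 0.00, 0.15, 0.00
Aggregate via t-conorm [min(1, a+b)]: 0.15

0.15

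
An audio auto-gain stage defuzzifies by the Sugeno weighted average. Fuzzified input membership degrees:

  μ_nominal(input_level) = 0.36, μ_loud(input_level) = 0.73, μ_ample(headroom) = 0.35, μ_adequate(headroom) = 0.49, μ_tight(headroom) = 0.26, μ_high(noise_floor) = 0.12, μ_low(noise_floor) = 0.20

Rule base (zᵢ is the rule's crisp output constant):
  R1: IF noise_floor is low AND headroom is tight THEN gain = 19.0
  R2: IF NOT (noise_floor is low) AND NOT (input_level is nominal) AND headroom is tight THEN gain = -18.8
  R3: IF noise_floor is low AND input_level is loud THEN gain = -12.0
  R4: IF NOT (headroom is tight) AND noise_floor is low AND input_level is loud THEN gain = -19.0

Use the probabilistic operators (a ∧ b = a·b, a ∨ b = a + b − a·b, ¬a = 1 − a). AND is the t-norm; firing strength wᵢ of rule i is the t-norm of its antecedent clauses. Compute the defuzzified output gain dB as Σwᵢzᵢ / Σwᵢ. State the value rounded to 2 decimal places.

-12.11

R1 (z=19.0): low=0.20, tight=0.26; AND[a·b] → w = 0.0520
R2 (z=-18.8): ¬low=1−0.20=0.80, ¬nominal=1−0.36=0.64, tight=0.26; AND[a·b] → w = 0.1331
R3 (z=-12.0): low=0.20, loud=0.73; AND[a·b] → w = 0.1460
R4 (z=-19.0): ¬tight=1−0.26=0.74, low=0.20, loud=0.73; AND[a·b] → w = 0.1080
Weighted average = (0.0520·19.0 + 0.1331·-18.8 + 0.1460·-12.0 + 0.1080·-19.0) / (0.0520 + 0.1331 + 0.1460 + 0.1080)
  = -5.3194 / 0.4392 = -12.11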